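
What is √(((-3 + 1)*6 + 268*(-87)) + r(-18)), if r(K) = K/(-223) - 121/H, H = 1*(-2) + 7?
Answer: I*√29031938495/1115 ≈ 152.81*I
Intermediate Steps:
H = 5 (H = -2 + 7 = 5)
r(K) = -121/5 - K/223 (r(K) = K/(-223) - 121/5 = K*(-1/223) - 121*⅕ = -K/223 - 121/5 = -121/5 - K/223)
√(((-3 + 1)*6 + 268*(-87)) + r(-18)) = √(((-3 + 1)*6 + 268*(-87)) + (-121/5 - 1/223*(-18))) = √((-2*6 - 23316) + (-121/5 + 18/223)) = √((-12 - 23316) - 26893/1115) = √(-23328 - 26893/1115) = √(-26037613/1115) = I*√29031938495/1115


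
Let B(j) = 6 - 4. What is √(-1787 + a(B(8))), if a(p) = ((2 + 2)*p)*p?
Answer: I*√1771 ≈ 42.083*I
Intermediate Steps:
B(j) = 2
a(p) = 4*p² (a(p) = (4*p)*p = 4*p²)
√(-1787 + a(B(8))) = √(-1787 + 4*2²) = √(-1787 + 4*4) = √(-1787 + 16) = √(-1771) = I*√1771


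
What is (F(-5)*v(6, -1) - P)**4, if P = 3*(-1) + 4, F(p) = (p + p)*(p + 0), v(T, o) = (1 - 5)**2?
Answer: 407555836801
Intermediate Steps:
v(T, o) = 16 (v(T, o) = (-4)**2 = 16)
F(p) = 2*p**2 (F(p) = (2*p)*p = 2*p**2)
P = 1 (P = -3 + 4 = 1)
(F(-5)*v(6, -1) - P)**4 = ((2*(-5)**2)*16 - 1*1)**4 = ((2*25)*16 - 1)**4 = (50*16 - 1)**4 = (800 - 1)**4 = 799**4 = 407555836801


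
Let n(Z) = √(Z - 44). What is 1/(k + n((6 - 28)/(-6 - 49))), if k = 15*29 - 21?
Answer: 1035/428599 - I*√1090/857198 ≈ 0.0024148 - 3.8515e-5*I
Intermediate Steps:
n(Z) = √(-44 + Z)
k = 414 (k = 435 - 21 = 414)
1/(k + n((6 - 28)/(-6 - 49))) = 1/(414 + √(-44 + (6 - 28)/(-6 - 49))) = 1/(414 + √(-44 - 22/(-55))) = 1/(414 + √(-44 - 22*(-1/55))) = 1/(414 + √(-44 + ⅖)) = 1/(414 + √(-218/5)) = 1/(414 + I*√1090/5)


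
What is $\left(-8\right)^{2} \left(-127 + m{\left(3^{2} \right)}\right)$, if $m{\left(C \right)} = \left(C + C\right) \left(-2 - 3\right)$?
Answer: $-13888$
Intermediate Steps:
$m{\left(C \right)} = - 10 C$ ($m{\left(C \right)} = 2 C \left(-5\right) = - 10 C$)
$\left(-8\right)^{2} \left(-127 + m{\left(3^{2} \right)}\right) = \left(-8\right)^{2} \left(-127 - 10 \cdot 3^{2}\right) = 64 \left(-127 - 90\right) = 64 \left(-217\right) = -13888$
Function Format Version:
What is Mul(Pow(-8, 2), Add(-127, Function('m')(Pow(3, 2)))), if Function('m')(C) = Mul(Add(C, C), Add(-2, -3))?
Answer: -13888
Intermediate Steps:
Function('m')(C) = Mul(-10, C) (Function('m')(C) = Mul(Mul(2, C), -5) = Mul(-10, C))
Mul(Pow(-8, 2), Add(-127, Function('m')(Pow(3, 2)))) = Mul(Pow(-8, 2), Add(-127, Mul(-10, Pow(3, 2)))) = Mul(64, Add(-127, Mul(-10, 9))) = Mul(64, Add(-127, -90)) = Mul(64, -217) = -13888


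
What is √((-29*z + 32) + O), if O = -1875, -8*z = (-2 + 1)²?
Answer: 3*I*√3270/4 ≈ 42.888*I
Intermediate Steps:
z = -⅛ (z = -(-2 + 1)²/8 = -⅛*(-1)² = -⅛*1 = -⅛ ≈ -0.12500)
√((-29*z + 32) + O) = √((-29*(-⅛) + 32) - 1875) = √((29/8 + 32) - 1875) = √(285/8 - 1875) = √(-14715/8) = 3*I*√3270/4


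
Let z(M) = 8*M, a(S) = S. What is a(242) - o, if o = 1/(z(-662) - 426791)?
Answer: 104565055/432087 ≈ 242.00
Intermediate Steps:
o = -1/432087 (o = 1/(8*(-662) - 426791) = 1/(-5296 - 426791) = 1/(-432087) = -1/432087 ≈ -2.3143e-6)
a(242) - o = 242 - 1*(-1/432087) = 242 + 1/432087 = 104565055/432087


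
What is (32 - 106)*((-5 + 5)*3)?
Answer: 0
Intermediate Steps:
(32 - 106)*((-5 + 5)*3) = -0*3 = -74*0 = 0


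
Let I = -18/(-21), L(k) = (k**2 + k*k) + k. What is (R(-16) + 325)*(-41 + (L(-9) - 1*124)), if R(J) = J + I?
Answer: -26028/7 ≈ -3718.3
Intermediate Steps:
L(k) = k + 2*k**2 (L(k) = (k**2 + k**2) + k = 2*k**2 + k = k + 2*k**2)
I = 6/7 (I = -18*(-1/21) = 6/7 ≈ 0.85714)
R(J) = 6/7 + J (R(J) = J + 6/7 = 6/7 + J)
(R(-16) + 325)*(-41 + (L(-9) - 1*124)) = ((6/7 - 16) + 325)*(-41 + (-9*(1 + 2*(-9)) - 1*124)) = (-106/7 + 325)*(-41 + (-9*(1 - 18) - 124)) = 2169*(-41 + (-9*(-17) - 124))/7 = 2169*(-41 + (153 - 124))/7 = 2169*(-41 + 29)/7 = (2169/7)*(-12) = -26028/7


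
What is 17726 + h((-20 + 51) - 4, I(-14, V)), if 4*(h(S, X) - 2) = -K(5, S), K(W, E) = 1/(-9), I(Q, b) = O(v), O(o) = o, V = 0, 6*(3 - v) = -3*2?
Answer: 638209/36 ≈ 17728.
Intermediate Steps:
v = 4 (v = 3 - (-1)*2/2 = 3 - 1/6*(-6) = 3 + 1 = 4)
I(Q, b) = 4
K(W, E) = -1/9
h(S, X) = 73/36 (h(S, X) = 2 + (-1*(-1/9))/4 = 2 + (1/4)*(1/9) = 2 + 1/36 = 73/36)
17726 + h((-20 + 51) - 4, I(-14, V)) = 17726 + 73/36 = 638209/36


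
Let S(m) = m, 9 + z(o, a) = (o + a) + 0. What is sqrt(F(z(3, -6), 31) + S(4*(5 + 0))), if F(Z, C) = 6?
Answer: sqrt(26) ≈ 5.0990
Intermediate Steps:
z(o, a) = -9 + a + o (z(o, a) = -9 + ((o + a) + 0) = -9 + ((a + o) + 0) = -9 + (a + o) = -9 + a + o)
sqrt(F(z(3, -6), 31) + S(4*(5 + 0))) = sqrt(6 + 4*(5 + 0)) = sqrt(6 + 4*5) = sqrt(6 + 20) = sqrt(26)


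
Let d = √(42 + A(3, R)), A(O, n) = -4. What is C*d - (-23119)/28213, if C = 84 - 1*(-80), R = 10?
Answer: 23119/28213 + 164*√38 ≈ 1011.8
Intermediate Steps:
d = √38 (d = √(42 - 4) = √38 ≈ 6.1644)
C = 164 (C = 84 + 80 = 164)
C*d - (-23119)/28213 = 164*√38 - (-23119)/28213 = 164*√38 - 1*(-23119/28213) = 164*√38 + 23119/28213 = 23119/28213 + 164*√38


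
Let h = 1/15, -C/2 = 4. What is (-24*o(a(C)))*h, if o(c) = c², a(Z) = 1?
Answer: -8/5 ≈ -1.6000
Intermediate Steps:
C = -8 (C = -2*4 = -8)
h = 1/15 ≈ 0.066667
(-24*o(a(C)))*h = -24*1²*(1/15) = -24*1*(1/15) = -24*1/15 = -8/5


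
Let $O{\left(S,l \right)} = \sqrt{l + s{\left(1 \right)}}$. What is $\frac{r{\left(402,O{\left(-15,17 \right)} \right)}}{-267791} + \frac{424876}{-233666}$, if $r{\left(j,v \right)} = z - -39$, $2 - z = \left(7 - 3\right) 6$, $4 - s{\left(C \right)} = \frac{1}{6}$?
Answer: $- \frac{56890970619}{31286825903} \approx -1.8184$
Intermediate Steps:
$s{\left(C \right)} = \frac{23}{6}$ ($s{\left(C \right)} = 4 - \frac{1}{6} = \frac{23}{6}$)
$z = -22$ ($z = 2 - \left(7 - 3\right) 6 = 2 - 4 \cdot 6 = 2 - 24 = -22$)
$O{\left(S,l \right)} = \sqrt{\frac{23}{6} + l}$ ($O{\left(S,l \right)} = \sqrt{l + \frac{23}{6}} = \sqrt{\frac{23}{6} + l}$)
$r{\left(j,v \right)} = 17$ ($r{\left(j,v \right)} = -22 - -39 = -22 + 39 = 17$)
$\frac{r{\left(402,O{\left(-15,17 \right)} \right)}}{-267791} + \frac{424876}{-233666} = \frac{17}{-267791} + \frac{424876}{-233666} = 17 \left(- \frac{1}{267791}\right) + 424876 \left(- \frac{1}{233666}\right) = - \frac{17}{267791} - \frac{212438}{116833} = - \frac{56890970619}{31286825903}$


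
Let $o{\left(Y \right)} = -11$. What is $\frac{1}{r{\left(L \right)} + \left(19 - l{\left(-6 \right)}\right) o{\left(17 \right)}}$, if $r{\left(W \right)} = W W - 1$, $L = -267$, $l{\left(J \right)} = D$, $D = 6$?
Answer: $\frac{1}{71145} \approx 1.4056 \cdot 10^{-5}$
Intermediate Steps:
$l{\left(J \right)} = 6$
$r{\left(W \right)} = -1 + W^{2}$ ($r{\left(W \right)} = W^{2} - 1 = -1 + W^{2}$)
$\frac{1}{r{\left(L \right)} + \left(19 - l{\left(-6 \right)}\right) o{\left(17 \right)}} = \frac{1}{\left(-1 + \left(-267\right)^{2}\right) + \left(19 - 6\right) \left(-11\right)} = \frac{1}{\left(-1 + 71289\right) + \left(19 - 6\right) \left(-11\right)} = \frac{1}{71288 + 13 \left(-11\right)} = \frac{1}{71288 - 143} = \frac{1}{71145}$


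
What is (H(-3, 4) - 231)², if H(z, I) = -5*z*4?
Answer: 29241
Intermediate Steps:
H(z, I) = -20*z
(H(-3, 4) - 231)² = (-20*(-3) - 231)² = (60 - 231)² = (-171)² = 29241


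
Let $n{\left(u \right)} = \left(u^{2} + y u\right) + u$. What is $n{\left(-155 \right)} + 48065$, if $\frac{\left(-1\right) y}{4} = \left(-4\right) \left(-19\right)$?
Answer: $119055$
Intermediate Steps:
$y = -304$ ($y = - 4 \left(\left(-4\right) \left(-19\right)\right) = \left(-4\right) 76 = -304$)
$n{\left(u \right)} = u^{2} - 303 u$ ($n{\left(u \right)} = \left(u^{2} - 304 u\right) + u = u^{2} - 303 u$)
$n{\left(-155 \right)} + 48065 = - 155 \left(-303 - 155\right) + 48065 = \left(-155\right) \left(-458\right) + 48065 = 70990 + 48065 = 119055$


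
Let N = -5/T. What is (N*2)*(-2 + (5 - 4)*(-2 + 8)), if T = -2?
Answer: 20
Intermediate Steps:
N = 5/2 (N = -5/(-2) = -5*(-1/2) = 5/2 ≈ 2.5000)
(N*2)*(-2 + (5 - 4)*(-2 + 8)) = ((5/2)*2)*(-2 + (5 - 4)*(-2 + 8)) = 5*(-2 + 1*6) = 5*(-2 + 6) = 5*4 = 20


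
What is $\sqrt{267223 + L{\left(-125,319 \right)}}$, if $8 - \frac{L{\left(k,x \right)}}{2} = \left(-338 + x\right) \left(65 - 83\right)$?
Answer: $\sqrt{266555} \approx 516.29$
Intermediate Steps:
$L{\left(k,x \right)} = -12152 + 36 x$ ($L{\left(k,x \right)} = 16 - 2 \left(-338 + x\right) \left(65 - 83\right) = 16 - 2 \left(-338 + x\right) \left(-18\right) = 16 - 2 \left(6084 - 18 x\right) = 16 + \left(-12168 + 36 x\right) = -12152 + 36 x$)
$\sqrt{267223 + L{\left(-125,319 \right)}} = \sqrt{267223 + \left(-12152 + 36 \cdot 319\right)} = \sqrt{267223 + \left(-12152 + 11484\right)} = \sqrt{267223 - 668} = \sqrt{266555}$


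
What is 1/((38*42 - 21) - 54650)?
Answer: -1/53075 ≈ -1.8841e-5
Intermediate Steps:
1/((38*42 - 21) - 54650) = 1/((1596 - 21) - 54650) = 1/(1575 - 54650) = 1/(-53075) = -1/53075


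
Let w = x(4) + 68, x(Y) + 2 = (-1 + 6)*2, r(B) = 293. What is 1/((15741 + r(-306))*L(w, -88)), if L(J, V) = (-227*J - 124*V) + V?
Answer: -1/103066552 ≈ -9.7025e-9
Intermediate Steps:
x(Y) = 8 (x(Y) = -2 + (-1 + 6)*2 = -2 + 5*2 = -2 + 10 = 8)
w = 76 (w = 8 + 68 = 76)
L(J, V) = -227*J - 123*V
1/((15741 + r(-306))*L(w, -88)) = 1/((15741 + 293)*(-227*76 - 123*(-88))) = 1/(16034*(-17252 + 10824)) = (1/16034)/(-6428) = (1/16034)*(-1/6428) = -1/103066552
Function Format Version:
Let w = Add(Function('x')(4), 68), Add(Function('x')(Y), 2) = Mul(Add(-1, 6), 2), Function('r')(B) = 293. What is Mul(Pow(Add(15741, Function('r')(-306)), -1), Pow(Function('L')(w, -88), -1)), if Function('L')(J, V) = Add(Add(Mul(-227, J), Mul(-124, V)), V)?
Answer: Rational(-1, 103066552) ≈ -9.7025e-9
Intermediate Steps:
Function('x')(Y) = 8 (Function('x')(Y) = Add(-2, Mul(Add(-1, 6), 2)) = Add(-2, Mul(5, 2)) = Add(-2, 10) = 8)
w = 76 (w = Add(8, 68) = 76)
Function('L')(J, V) = Add(Mul(-227, J), Mul(-123, V))
Mul(Pow(Add(15741, Function('r')(-306)), -1), Pow(Function('L')(w, -88), -1)) = Mul(Pow(Add(15741, 293), -1), Pow(Add(Mul(-227, 76), Mul(-123, -88)), -1)) = Mul(Pow(16034, -1), Pow(Add(-17252, 10824), -1)) = Mul(Rational(1, 16034), Pow(-6428, -1)) = Mul(Rational(1, 16034), Rational(-1, 6428)) = Rational(-1, 103066552)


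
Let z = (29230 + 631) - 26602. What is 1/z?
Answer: 1/3259 ≈ 0.00030684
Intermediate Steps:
z = 3259 (z = 29861 - 26602 = 3259)
1/z = 1/3259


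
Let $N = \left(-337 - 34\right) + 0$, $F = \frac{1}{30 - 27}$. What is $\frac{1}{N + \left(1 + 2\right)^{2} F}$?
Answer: $- \frac{1}{368} \approx -0.0027174$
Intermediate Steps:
$F = \frac{1}{3}$ ($F = \frac{1}{30 - 27} = \frac{1}{3} \approx 0.33333$)
$N = -371$ ($N = -371 + 0 = -371$)
$\frac{1}{N + \left(1 + 2\right)^{2} F} = \frac{1}{-371 + \left(1 + 2\right)^{2} \cdot \frac{1}{3}} = \frac{1}{-371 + 3^{2} \cdot \frac{1}{3}} = \frac{1}{-371 + 9 \cdot \frac{1}{3}} = \frac{1}{-371 + 3} = \frac{1}{-368} = - \frac{1}{368}$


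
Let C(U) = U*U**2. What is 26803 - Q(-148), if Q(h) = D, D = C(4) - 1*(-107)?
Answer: 26632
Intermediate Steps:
C(U) = U**3
D = 171 (D = 4**3 - 1*(-107) = 64 + 107 = 171)
Q(h) = 171
26803 - Q(-148) = 26803 - 1*171 = 26803 - 171 = 26632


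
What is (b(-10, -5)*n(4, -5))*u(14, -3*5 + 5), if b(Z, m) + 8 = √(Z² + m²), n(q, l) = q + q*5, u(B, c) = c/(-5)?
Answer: -384 + 240*√5 ≈ 152.66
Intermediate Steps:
u(B, c) = -c/5 (u(B, c) = c*(-⅕) = -c/5)
n(q, l) = 6*q (n(q, l) = q + 5*q = 6*q)
b(Z, m) = -8 + √(Z² + m²)
(b(-10, -5)*n(4, -5))*u(14, -3*5 + 5) = ((-8 + √((-10)² + (-5)²))*(6*4))*(-(-3*5 + 5)/5) = ((-8 + √(100 + 25))*24)*(-(-15 + 5)/5) = ((-8 + √125)*24)*(-⅕*(-10)) = ((-8 + 5*√5)*24)*2 = (-192 + 120*√5)*2 = -384 + 240*√5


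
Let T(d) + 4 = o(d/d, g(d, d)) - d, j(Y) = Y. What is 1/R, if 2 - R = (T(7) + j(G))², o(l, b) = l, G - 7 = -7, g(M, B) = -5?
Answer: -1/98 ≈ -0.010204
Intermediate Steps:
G = 0 (G = 7 - 7 = 0)
T(d) = -3 - d (T(d) = -4 + (d/d - d) = -4 + (1 - d) = -3 - d)
R = -98 (R = 2 - ((-3 - 1*7) + 0)² = 2 - ((-3 - 7) + 0)² = 2 - (-10 + 0)² = 2 - 1*(-10)² = 2 - 1*100 = 2 - 100 = -98)
1/R = 1/(-98) = -1/98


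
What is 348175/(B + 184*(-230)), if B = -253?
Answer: -348175/42573 ≈ -8.1783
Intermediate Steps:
348175/(B + 184*(-230)) = 348175/(-253 + 184*(-230)) = 348175/(-253 - 42320) = 348175/(-42573) = 348175*(-1/42573) = -348175/42573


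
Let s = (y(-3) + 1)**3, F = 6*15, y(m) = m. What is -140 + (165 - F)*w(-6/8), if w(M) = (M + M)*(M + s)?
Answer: 6755/8 ≈ 844.38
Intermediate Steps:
F = 90
s = -8 (s = (-3 + 1)**3 = (-2)**3 = -8)
w(M) = 2*M*(-8 + M) (w(M) = (M + M)*(M - 8) = (2*M)*(-8 + M) = 2*M*(-8 + M))
-140 + (165 - F)*w(-6/8) = -140 + (165 - 1*90)*(2*(-6/8)*(-8 - 6/8)) = -140 + (165 - 90)*(2*(-6*1/8)*(-8 - 6*1/8)) = -140 + 75*(2*(-3/4)*(-8 - 3/4)) = -140 + 75*(2*(-3/4)*(-35/4)) = -140 + 75*(105/8) = -140 + 7875/8 = 6755/8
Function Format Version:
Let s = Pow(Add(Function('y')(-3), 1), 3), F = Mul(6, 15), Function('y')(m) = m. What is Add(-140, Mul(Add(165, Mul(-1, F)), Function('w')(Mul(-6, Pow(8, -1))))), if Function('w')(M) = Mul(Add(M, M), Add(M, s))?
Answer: Rational(6755, 8) ≈ 844.38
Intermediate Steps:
F = 90
s = -8 (s = Pow(Add(-3, 1), 3) = Pow(-2, 3) = -8)
Function('w')(M) = Mul(2, M, Add(-8, M)) (Function('w')(M) = Mul(Add(M, M), Add(M, -8)) = Mul(Mul(2, M), Add(-8, M)) = Mul(2, M, Add(-8, M)))
Add(-140, Mul(Add(165, Mul(-1, F)), Function('w')(Mul(-6, Pow(8, -1))))) = Add(-140, Mul(Add(165, Mul(-1, 90)), Mul(2, Mul(-6, Pow(8, -1)), Add(-8, Mul(-6, Pow(8, -1)))))) = Add(-140, Mul(Add(165, -90), Mul(2, Mul(-6, Rational(1, 8)), Add(-8, Mul(-6, Rational(1, 8)))))) = Add(-140, Mul(75, Mul(2, Rational(-3, 4), Add(-8, Rational(-3, 4))))) = Add(-140, Mul(75, Mul(2, Rational(-3, 4), Rational(-35, 4)))) = Add(-140, Mul(75, Rational(105, 8))) = Add(-140, Rational(7875, 8)) = Rational(6755, 8)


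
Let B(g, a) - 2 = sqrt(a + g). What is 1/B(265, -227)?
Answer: -1/17 + sqrt(38)/34 ≈ 0.12248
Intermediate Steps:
B(g, a) = 2 + sqrt(a + g)
1/B(265, -227) = 1/(2 + sqrt(-227 + 265)) = 1/(2 + sqrt(38))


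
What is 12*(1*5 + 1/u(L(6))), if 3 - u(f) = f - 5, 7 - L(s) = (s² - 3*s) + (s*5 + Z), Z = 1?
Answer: 1506/25 ≈ 60.240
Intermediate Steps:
L(s) = 6 - s² - 2*s (L(s) = 7 - ((s² - 3*s) + (s*5 + 1)) = 7 - ((s² - 3*s) + (5*s + 1)) = 7 - ((s² - 3*s) + (1 + 5*s)) = 7 - (1 + s² + 2*s) = 7 + (-1 - s² - 2*s) = 6 - s² - 2*s)
u(f) = 8 - f (u(f) = 3 - (f - 5) = 3 - (-5 + f) = 3 + (5 - f) = 8 - f)
12*(1*5 + 1/u(L(6))) = 12*(1*5 + 1/(8 - (6 - 1*6² - 2*6))) = 12*(5 + 1/(8 - (6 - 1*36 - 12))) = 12*(5 + 1/(8 - (6 - 36 - 12))) = 12*(5 + 1/(8 - 1*(-42))) = 12*(5 + 1/(8 + 42)) = 12*(5 + 1/50) = 12*(251/50) = 1506/25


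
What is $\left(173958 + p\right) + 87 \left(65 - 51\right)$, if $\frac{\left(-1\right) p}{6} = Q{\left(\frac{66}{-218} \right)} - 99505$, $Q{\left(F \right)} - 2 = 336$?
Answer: $770178$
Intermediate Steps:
$Q{\left(F \right)} = 338$ ($Q{\left(F \right)} = 2 + 336 = 338$)
$p = 595002$ ($p = - 6 \left(338 - 99505\right) = \left(-6\right) \left(-99167\right) = 595002$)
$\left(173958 + p\right) + 87 \left(65 - 51\right) = \left(173958 + 595002\right) + 87 \left(65 - 51\right) = 768960 + 87 \cdot 14 = 768960 + 1218 = 770178$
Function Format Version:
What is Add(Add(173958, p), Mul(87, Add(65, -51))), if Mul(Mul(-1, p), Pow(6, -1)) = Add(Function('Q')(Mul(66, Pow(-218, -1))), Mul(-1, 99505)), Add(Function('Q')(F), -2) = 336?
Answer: 770178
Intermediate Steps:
Function('Q')(F) = 338 (Function('Q')(F) = Add(2, 336) = 338)
p = 595002 (p = Mul(-6, Add(338, Mul(-1, 99505))) = Mul(-6, Add(338, -99505)) = Mul(-6, -99167) = 595002)
Add(Add(173958, p), Mul(87, Add(65, -51))) = Add(Add(173958, 595002), Mul(87, Add(65, -51))) = Add(768960, Mul(87, 14)) = Add(768960, 1218) = 770178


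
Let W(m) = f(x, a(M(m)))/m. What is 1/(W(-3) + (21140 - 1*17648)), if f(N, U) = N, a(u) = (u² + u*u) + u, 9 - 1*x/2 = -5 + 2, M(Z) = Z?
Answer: 1/3484 ≈ 0.00028703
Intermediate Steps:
x = 24 (x = 18 - 2*(-5 + 2) = 18 - 2*(-3) = 18 + 6 = 24)
a(u) = u + 2*u² (a(u) = (u² + u²) + u = 2*u² + u = u + 2*u²)
W(m) = 24/m
1/(W(-3) + (21140 - 1*17648)) = 1/(24/(-3) + (21140 - 1*17648)) = 1/(24*(-⅓) + (21140 - 17648)) = 1/(-8 + 3492) = 1/3484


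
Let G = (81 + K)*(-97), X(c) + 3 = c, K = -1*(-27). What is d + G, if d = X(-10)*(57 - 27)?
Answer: -10866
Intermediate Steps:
K = 27
X(c) = -3 + c
G = -10476 (G = (81 + 27)*(-97) = 108*(-97) = -10476)
d = -390 (d = (-3 - 10)*(57 - 27) = -13*30 = -390)
d + G = -390 - 10476 = -10866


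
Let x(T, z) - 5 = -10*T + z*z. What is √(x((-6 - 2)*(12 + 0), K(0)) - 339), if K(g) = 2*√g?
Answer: √626 ≈ 25.020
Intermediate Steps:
x(T, z) = 5 + z² - 10*T (x(T, z) = 5 + (-10*T + z*z) = 5 + (-10*T + z²) = 5 + (z² - 10*T) = 5 + z² - 10*T)
√(x((-6 - 2)*(12 + 0), K(0)) - 339) = √((5 + (2*√0)² - 10*(-6 - 2)*(12 + 0)) - 339) = √((5 + (2*0)² - (-80)*12) - 339) = √((5 + 0² - 10*(-96)) - 339) = √((5 + 0 + 960) - 339) = √(965 - 339) = √626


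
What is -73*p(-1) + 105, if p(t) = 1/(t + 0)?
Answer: 178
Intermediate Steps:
p(t) = 1/t
-73*p(-1) + 105 = -73/(-1) + 105 = -73*(-1) + 105 = 73 + 105 = 178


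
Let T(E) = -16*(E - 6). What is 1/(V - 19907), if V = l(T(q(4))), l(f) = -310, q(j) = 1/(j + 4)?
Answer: -1/20217 ≈ -4.9463e-5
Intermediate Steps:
q(j) = 1/(4 + j)
T(E) = 96 - 16*E (T(E) = -16*(-6 + E) = 96 - 16*E)
V = -310
1/(V - 19907) = 1/(-310 - 19907) = 1/(-20217) = -1/20217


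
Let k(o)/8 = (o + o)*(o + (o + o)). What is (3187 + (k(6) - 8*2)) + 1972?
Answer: 6871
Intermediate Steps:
k(o) = 48*o² (k(o) = 8*((o + o)*(o + (o + o))) = 8*((2*o)*(o + 2*o)) = 8*((2*o)*(3*o)) = 8*(6*o²) = 48*o²)
(3187 + (k(6) - 8*2)) + 1972 = (3187 + (48*6² - 8*2)) + 1972 = (3187 + (48*36 - 16)) + 1972 = (3187 + (1728 - 16)) + 1972 = (3187 + 1712) + 1972 = 4899 + 1972 = 6871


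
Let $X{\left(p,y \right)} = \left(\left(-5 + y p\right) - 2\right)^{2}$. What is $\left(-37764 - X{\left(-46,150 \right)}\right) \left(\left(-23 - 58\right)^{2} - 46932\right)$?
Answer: $1927489697223$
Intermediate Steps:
$X{\left(p,y \right)} = \left(-7 + p y\right)^{2}$ ($X{\left(p,y \right)} = \left(\left(-5 + p y\right) - 2\right)^{2} = \left(-7 + p y\right)^{2}$)
$\left(-37764 - X{\left(-46,150 \right)}\right) \left(\left(-23 - 58\right)^{2} - 46932\right) = \left(-37764 - \left(-7 - 6900\right)^{2}\right) \left(\left(-23 - 58\right)^{2} - 46932\right) = \left(-37764 - \left(-7 - 6900\right)^{2}\right) \left(\left(-81\right)^{2} - 46932\right) = \left(-37764 - \left(-6907\right)^{2}\right) \left(6561 - 46932\right) = \left(-37764 - 47706649\right) \left(-40371\right) = \left(-47744413\right) \left(-40371\right) = 1927489697223$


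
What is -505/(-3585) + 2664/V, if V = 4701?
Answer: 794963/1123539 ≈ 0.70755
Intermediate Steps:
-505/(-3585) + 2664/V = -505/(-3585) + 2664/4701 = -505*(-1/3585) + 2664*(1/4701) = 101/717 + 888/1567 = 794963/1123539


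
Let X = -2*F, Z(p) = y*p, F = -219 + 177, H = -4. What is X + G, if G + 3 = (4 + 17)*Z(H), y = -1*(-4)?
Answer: -255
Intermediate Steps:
y = 4
F = -42
Z(p) = 4*p
X = 84 (X = -2*(-42) = 84)
G = -339 (G = -3 + (4 + 17)*(4*(-4)) = -3 + 21*(-16) = -3 - 336 = -339)
X + G = 84 - 339 = -255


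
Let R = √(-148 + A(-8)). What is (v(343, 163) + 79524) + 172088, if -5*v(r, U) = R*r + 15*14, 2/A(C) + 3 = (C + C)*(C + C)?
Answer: 251570 - 343*I*√9472826/1265 ≈ 2.5157e+5 - 834.53*I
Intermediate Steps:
A(C) = 2/(-3 + 4*C²) (A(C) = 2/(-3 + (C + C)*(C + C)) = 2/(-3 + (2*C)*(2*C)) = 2/(-3 + 4*C²))
R = I*√9472826/253 (R = √(-148 + 2/(-3 + 4*(-8)²)) = √(-148 + 2/(-3 + 4*64)) = √(-148 + 2/(-3 + 256)) = √(-148 + 2/253) = √(-37442/253) = I*√9472826/253 ≈ 12.165*I)
v(r, U) = -42 - I*r*√9472826/1265 (v(r, U) = -((I*√9472826/253)*r + 15*14)/5 = -(I*r*√9472826/253 + 210)/5 = -(210 + I*r*√9472826/253)/5 = -42 - I*r*√9472826/1265)
(v(343, 163) + 79524) + 172088 = ((-42 - 1/1265*I*343*√9472826) + 79524) + 172088 = ((-42 - 343*I*√9472826/1265) + 79524) + 172088 = (79482 - 343*I*√9472826/1265) + 172088 = 251570 - 343*I*√9472826/1265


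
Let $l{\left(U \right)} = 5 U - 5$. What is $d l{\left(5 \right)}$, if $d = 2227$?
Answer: $44540$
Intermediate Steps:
$l{\left(U \right)} = -5 + 5 U$
$d l{\left(5 \right)} = 2227 \left(-5 + 5 \cdot 5\right) = 2227 \left(-5 + 25\right) = 2227 \cdot 20 = 44540$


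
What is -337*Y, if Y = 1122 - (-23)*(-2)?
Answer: -362612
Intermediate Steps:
Y = 1076 (Y = 1122 - 1*46 = 1122 - 46 = 1076)
-337*Y = -337*1076 = -362612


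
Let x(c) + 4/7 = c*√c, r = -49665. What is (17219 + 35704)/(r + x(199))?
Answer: -42931366933/40160210310 - 172017391*√199/40160210310 ≈ -1.1294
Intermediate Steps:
x(c) = -4/7 + c^(3/2) (x(c) = -4/7 + c*√c = -4/7 + c^(3/2))
(17219 + 35704)/(r + x(199)) = (17219 + 35704)/(-49665 + (-4/7 + 199^(3/2))) = 52923/(-49665 + (-4/7 + 199*√199)) = 52923/(-347659/7 + 199*√199)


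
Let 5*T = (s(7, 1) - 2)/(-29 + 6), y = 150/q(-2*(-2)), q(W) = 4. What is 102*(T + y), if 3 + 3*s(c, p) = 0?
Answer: 440181/115 ≈ 3827.7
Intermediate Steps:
s(c, p) = -1 (s(c, p) = -1 + (1/3)*0 = -1 + 0 = -1)
y = 75/2 (y = 150/4 = 150*(1/4) = 75/2 ≈ 37.500)
T = 3/115 (T = ((-1 - 2)/(-29 + 6))/5 = (-3/(-23))/5 = (-3*(-1/23))/5 = (1/5)*(3/23) = 3/115 ≈ 0.026087)
102*(T + y) = 102*(3/115 + 75/2) = 102*(8631/230) = 440181/115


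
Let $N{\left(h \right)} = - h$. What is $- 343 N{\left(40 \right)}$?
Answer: $13720$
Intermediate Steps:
$- 343 N{\left(40 \right)} = - 343 \left(\left(-1\right) 40\right) = \left(-343\right) \left(-40\right) = 13720$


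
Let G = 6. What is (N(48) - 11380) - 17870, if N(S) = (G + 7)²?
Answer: -29081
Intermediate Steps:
N(S) = 169 (N(S) = (6 + 7)² = 13² = 169)
(N(48) - 11380) - 17870 = (169 - 11380) - 17870 = -11211 - 17870 = -29081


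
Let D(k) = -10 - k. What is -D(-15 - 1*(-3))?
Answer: -2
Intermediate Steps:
-D(-15 - 1*(-3)) = -(-10 - (-15 - 1*(-3))) = -(-10 - (-15 + 3)) = -(-10 - 1*(-12)) = -(-10 + 12) = -1*2 = -2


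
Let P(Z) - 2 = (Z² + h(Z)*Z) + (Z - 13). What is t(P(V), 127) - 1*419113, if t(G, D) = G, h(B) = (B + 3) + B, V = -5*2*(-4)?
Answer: -414164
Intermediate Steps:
V = 40 (V = -10*(-4) = 40)
h(B) = 3 + 2*B (h(B) = (3 + B) + B = 3 + 2*B)
P(Z) = -11 + Z + Z² + Z*(3 + 2*Z) (P(Z) = 2 + ((Z² + (3 + 2*Z)*Z) + (Z - 13)) = 2 + ((Z² + Z*(3 + 2*Z)) + (-13 + Z)) = 2 + (-13 + Z + Z² + Z*(3 + 2*Z)) = -11 + Z + Z² + Z*(3 + 2*Z))
t(P(V), 127) - 1*419113 = (-11 + 3*40² + 4*40) - 1*419113 = (-11 + 3*1600 + 160) - 419113 = (-11 + 4800 + 160) - 419113 = 4949 - 419113 = -414164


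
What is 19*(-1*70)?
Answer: -1330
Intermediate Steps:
19*(-1*70) = 19*(-70) = -1330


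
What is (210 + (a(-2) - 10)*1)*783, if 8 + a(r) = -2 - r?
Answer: 150336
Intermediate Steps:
a(r) = -10 - r (a(r) = -8 + (-2 - r) = -10 - r)
(210 + (a(-2) - 10)*1)*783 = (210 + ((-10 - 1*(-2)) - 10)*1)*783 = (210 + ((-10 + 2) - 10)*1)*783 = (210 + (-8 - 10)*1)*783 = (210 - 18*1)*783 = (210 - 18)*783 = 192*783 = 150336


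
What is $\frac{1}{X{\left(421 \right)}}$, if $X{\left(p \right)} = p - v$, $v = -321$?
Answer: $\frac{1}{742} \approx 0.0013477$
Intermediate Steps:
$X{\left(p \right)} = 321 + p$ ($X{\left(p \right)} = p - -321 = p + 321 = 321 + p$)
$\frac{1}{X{\left(421 \right)}} = \frac{1}{321 + 421} = \frac{1}{742}$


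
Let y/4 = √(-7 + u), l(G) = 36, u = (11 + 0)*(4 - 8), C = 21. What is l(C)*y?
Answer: 144*I*√51 ≈ 1028.4*I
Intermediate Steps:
u = -44 (u = 11*(-4) = -44)
y = 4*I*√51 (y = 4*√(-7 - 44) = 4*√(-51) = 4*(I*√51) = 4*I*√51 ≈ 28.566*I)
l(C)*y = 36*(4*I*√51) = 144*I*√51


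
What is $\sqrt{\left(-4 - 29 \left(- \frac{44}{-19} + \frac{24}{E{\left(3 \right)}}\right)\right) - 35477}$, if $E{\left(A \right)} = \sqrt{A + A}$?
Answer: $\frac{\sqrt{-12832885 - 41876 \sqrt{6}}}{19} \approx 189.29 i$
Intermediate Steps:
$E{\left(A \right)} = \sqrt{2} \sqrt{A}$ ($E{\left(A \right)} = \sqrt{2 A} = \sqrt{2} \sqrt{A}$)
$\sqrt{\left(-4 - 29 \left(- \frac{44}{-19} + \frac{24}{E{\left(3 \right)}}\right)\right) - 35477} = \sqrt{\left(-4 - 29 \left(- \frac{44}{-19} + \frac{24}{\sqrt{2} \sqrt{3}}\right)\right) - 35477} = \sqrt{\left(-4 - 29 \left(\left(-44\right) \left(- \frac{1}{19}\right) + \frac{24}{\sqrt{6}}\right)\right) - 35477} = \sqrt{\left(-4 - 29 \left(\frac{44}{19} + 24 \frac{\sqrt{6}}{6}\right)\right) - 35477} = \sqrt{\left(-4 - 29 \left(\frac{44}{19} + 4 \sqrt{6}\right)\right) - 35477} = \sqrt{\left(-4 - \left(\frac{1276}{19} + 116 \sqrt{6}\right)\right) - 35477} = \sqrt{\left(- \frac{1352}{19} - 116 \sqrt{6}\right) - 35477} = \sqrt{- \frac{675415}{19} - 116 \sqrt{6}}$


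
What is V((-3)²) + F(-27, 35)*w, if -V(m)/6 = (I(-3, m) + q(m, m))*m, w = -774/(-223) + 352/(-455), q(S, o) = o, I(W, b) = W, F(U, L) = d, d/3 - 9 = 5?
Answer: -3054336/14495 ≈ -210.72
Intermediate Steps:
d = 42 (d = 27 + 3*5 = 27 + 15 = 42)
F(U, L) = 42
w = 273674/101465 (w = -774*(-1/223) + 352*(-1/455) = 774/223 - 352/455 = 273674/101465 ≈ 2.6972)
V(m) = -6*m*(-3 + m) (V(m) = -6*(-3 + m)*m = -6*m*(-3 + m))
V((-3)²) + F(-27, 35)*w = 6*(-3)²*(3 - 1*(-3)²) + 42*(273674/101465) = 6*9*(3 - 1*9) + 1642044/14495 = 6*9*(3 - 9) + 1642044/14495 = 6*9*(-6) + 1642044/14495 = -324 + 1642044/14495 = -3054336/14495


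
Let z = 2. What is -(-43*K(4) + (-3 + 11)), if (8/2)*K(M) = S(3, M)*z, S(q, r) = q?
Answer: 113/2 ≈ 56.500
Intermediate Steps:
K(M) = 3/2 (K(M) = (3*2)/4 = (1/4)*6 = 3/2)
-(-43*K(4) + (-3 + 11)) = -(-43*3/2 + (-3 + 11)) = -(-129/2 + 8) = -1*(-113/2) = 113/2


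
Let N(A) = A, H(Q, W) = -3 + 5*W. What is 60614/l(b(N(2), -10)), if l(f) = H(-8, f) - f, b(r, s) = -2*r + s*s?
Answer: 60614/381 ≈ 159.09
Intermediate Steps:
b(r, s) = s² - 2*r (b(r, s) = -2*r + s² = s² - 2*r)
l(f) = -3 + 4*f (l(f) = (-3 + 5*f) - f = -3 + 4*f)
60614/l(b(N(2), -10)) = 60614/(-3 + 4*((-10)² - 2*2)) = 60614/(-3 + 4*(100 - 4)) = 60614/(-3 + 4*96) = 60614/(-3 + 384) = 60614/381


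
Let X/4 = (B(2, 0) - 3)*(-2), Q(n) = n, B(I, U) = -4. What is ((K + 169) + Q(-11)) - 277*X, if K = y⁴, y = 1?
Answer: -15353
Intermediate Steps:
K = 1 (K = 1⁴ = 1)
X = 56 (X = 4*((-4 - 3)*(-2)) = 4*(-7*(-2)) = 4*14 = 56)
((K + 169) + Q(-11)) - 277*X = ((1 + 169) - 11) - 277*56 = (170 - 11) - 15512 = 159 - 15512 = -15353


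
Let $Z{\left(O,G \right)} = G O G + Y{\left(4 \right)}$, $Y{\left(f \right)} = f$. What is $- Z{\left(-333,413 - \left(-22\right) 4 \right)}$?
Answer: $83583329$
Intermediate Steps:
$Z{\left(O,G \right)} = 4 + O G^{2}$ ($Z{\left(O,G \right)} = G O G + 4 = O G^{2} + 4 = 4 + O G^{2}$)
$- Z{\left(-333,413 - \left(-22\right) 4 \right)} = - (4 - 333 \left(413 - \left(-22\right) 4\right)^{2}) = - (4 - 333 \left(413 - -88\right)^{2}) = - (4 - 333 \left(413 + 88\right)^{2}) = - (4 - 333 \cdot 501^{2}) = - (4 - 83583333) = \left(-1\right) \left(-83583329\right) = 83583329$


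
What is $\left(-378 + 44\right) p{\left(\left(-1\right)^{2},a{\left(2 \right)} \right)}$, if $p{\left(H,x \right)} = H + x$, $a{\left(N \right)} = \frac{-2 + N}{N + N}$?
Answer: $-334$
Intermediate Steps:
$a{\left(N \right)} = \frac{-2 + N}{2 N}$
$\left(-378 + 44\right) p{\left(\left(-1\right)^{2},a{\left(2 \right)} \right)} = \left(-378 + 44\right) \left(\left(-1\right)^{2} + \frac{-2 + 2}{2 \cdot 2}\right) = - 334 \left(1 + \frac{1}{2} \cdot \frac{1}{2} \cdot 0\right) = - 334 \left(1 + 0\right) = \left(-334\right) 1 = -334$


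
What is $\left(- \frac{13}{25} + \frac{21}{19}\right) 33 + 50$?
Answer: $\frac{32924}{475} \approx 69.314$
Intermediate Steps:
$\left(- \frac{13}{25} + \frac{21}{19}\right) 33 + 50 = \frac{278}{475} \cdot 33 + 50 = \frac{9174}{475} + 50 = \frac{32924}{475}$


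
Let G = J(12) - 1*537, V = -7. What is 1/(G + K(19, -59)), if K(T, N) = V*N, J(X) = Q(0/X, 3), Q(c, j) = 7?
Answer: -1/117 ≈ -0.0085470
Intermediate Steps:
J(X) = 7
G = -530 (G = 7 - 1*537 = 7 - 537 = -530)
K(T, N) = -7*N
1/(G + K(19, -59)) = 1/(-530 - 7*(-59)) = 1/(-530 + 413) = 1/(-117) = -1/117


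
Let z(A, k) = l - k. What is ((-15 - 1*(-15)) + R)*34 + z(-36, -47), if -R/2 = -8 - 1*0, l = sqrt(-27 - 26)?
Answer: 591 + I*sqrt(53) ≈ 591.0 + 7.2801*I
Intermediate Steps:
l = I*sqrt(53) (l = sqrt(-53) = I*sqrt(53) ≈ 7.2801*I)
z(A, k) = -k + I*sqrt(53) (z(A, k) = I*sqrt(53) - k = -k + I*sqrt(53))
R = 16 (R = -2*(-8 - 1*0) = -2*(-8 + 0) = -2*(-8) = 16)
((-15 - 1*(-15)) + R)*34 + z(-36, -47) = ((-15 - 1*(-15)) + 16)*34 + (-1*(-47) + I*sqrt(53)) = ((-15 + 15) + 16)*34 + (47 + I*sqrt(53)) = (0 + 16)*34 + (47 + I*sqrt(53)) = 16*34 + (47 + I*sqrt(53)) = 544 + (47 + I*sqrt(53)) = 591 + I*sqrt(53)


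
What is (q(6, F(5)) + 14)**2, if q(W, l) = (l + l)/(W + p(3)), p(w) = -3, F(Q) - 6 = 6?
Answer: 484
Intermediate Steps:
F(Q) = 12 (F(Q) = 6 + 6 = 12)
q(W, l) = 2*l/(-3 + W) (q(W, l) = (l + l)/(W - 3) = (2*l)/(-3 + W) = 2*l/(-3 + W))
(q(6, F(5)) + 14)**2 = (2*12/(-3 + 6) + 14)**2 = (2*12/3 + 14)**2 = (2*12*(1/3) + 14)**2 = (8 + 14)**2 = 22**2 = 484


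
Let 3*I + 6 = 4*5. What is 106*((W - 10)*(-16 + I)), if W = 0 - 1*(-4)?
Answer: 7208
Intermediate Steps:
W = 4 (W = 0 + 4 = 4)
I = 14/3 (I = -2 + (4*5)/3 = -2 + (⅓)*20 = -2 + 20/3 = 14/3 ≈ 4.6667)
106*((W - 10)*(-16 + I)) = 106*((4 - 10)*(-16 + 14/3)) = 106*(-6*(-34/3)) = 106*68 = 7208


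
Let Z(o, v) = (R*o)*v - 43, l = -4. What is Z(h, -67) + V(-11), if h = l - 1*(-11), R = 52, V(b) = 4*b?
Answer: -24475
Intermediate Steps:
h = 7 (h = -4 - 1*(-11) = -4 + 11 = 7)
Z(o, v) = -43 + 52*o*v (Z(o, v) = (52*o)*v - 43 = 52*o*v - 43 = -43 + 52*o*v)
Z(h, -67) + V(-11) = (-43 + 52*7*(-67)) + 4*(-11) = (-43 - 24388) - 44 = -24431 - 44 = -24475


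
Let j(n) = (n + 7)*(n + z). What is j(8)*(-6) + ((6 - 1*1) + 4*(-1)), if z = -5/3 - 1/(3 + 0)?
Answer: -539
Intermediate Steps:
z = -2 (z = -5*⅓ - 1/3 = -5/3 - 1*⅓ = -5/3 - ⅓ = -2)
j(n) = (-2 + n)*(7 + n) (j(n) = (n + 7)*(n - 2) = (7 + n)*(-2 + n) = (-2 + n)*(7 + n))
j(8)*(-6) + ((6 - 1*1) + 4*(-1)) = (-14 + 8² + 5*8)*(-6) + ((6 - 1*1) + 4*(-1)) = (-14 + 64 + 40)*(-6) + ((6 - 1) - 4) = 90*(-6) + (5 - 4) = -540 + 1 = -539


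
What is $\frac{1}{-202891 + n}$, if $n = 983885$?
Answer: $\frac{1}{780994} \approx 1.2804 \cdot 10^{-6}$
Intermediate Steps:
$\frac{1}{-202891 + n} = \frac{1}{-202891 + 983885} = \frac{1}{780994}$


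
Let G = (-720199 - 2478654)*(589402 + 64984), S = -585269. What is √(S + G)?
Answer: I*√2093285204527 ≈ 1.4468e+6*I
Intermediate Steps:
G = -2093284619258 (G = -3198853*654386 = -2093284619258)
√(S + G) = √(-585269 - 2093284619258) = √(-2093285204527) = I*√2093285204527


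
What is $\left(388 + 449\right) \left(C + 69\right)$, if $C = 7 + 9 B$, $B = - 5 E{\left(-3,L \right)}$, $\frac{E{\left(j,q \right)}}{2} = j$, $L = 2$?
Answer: $289602$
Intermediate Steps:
$E{\left(j,q \right)} = 2 j$
$B = 30$ ($B = - 5 \cdot 2 \left(-3\right) = \left(-5\right) \left(-6\right) = 30$)
$C = 277$ ($C = 7 + 9 \cdot 30 = 7 + 270 = 277$)
$\left(388 + 449\right) \left(C + 69\right) = \left(388 + 449\right) \left(277 + 69\right) = 837 \cdot 346 = 289602$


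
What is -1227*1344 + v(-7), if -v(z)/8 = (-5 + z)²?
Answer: -1650240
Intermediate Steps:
v(z) = -8*(-5 + z)²
-1227*1344 + v(-7) = -1227*1344 - 8*(-5 - 7)² = -1649088 - 8*(-12)² = -1649088 - 8*144 = -1649088 - 1152 = -1650240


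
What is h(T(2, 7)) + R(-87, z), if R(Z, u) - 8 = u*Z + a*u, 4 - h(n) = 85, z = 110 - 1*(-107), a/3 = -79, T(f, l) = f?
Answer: -70381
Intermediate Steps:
a = -237 (a = 3*(-79) = -237)
z = 217 (z = 110 + 107 = 217)
h(n) = -81 (h(n) = 4 - 1*85 = 4 - 85 = -81)
R(Z, u) = 8 - 237*u + Z*u (R(Z, u) = 8 + (u*Z - 237*u) = 8 + (Z*u - 237*u) = 8 + (-237*u + Z*u) = 8 - 237*u + Z*u)
h(T(2, 7)) + R(-87, z) = -81 + (8 - 237*217 - 87*217) = -81 + (8 - 51429 - 18879) = -81 - 70300 = -70381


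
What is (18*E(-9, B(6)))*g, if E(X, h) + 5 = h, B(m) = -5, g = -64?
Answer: 11520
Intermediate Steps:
E(X, h) = -5 + h
(18*E(-9, B(6)))*g = (18*(-5 - 5))*(-64) = (18*(-10))*(-64) = -180*(-64) = 11520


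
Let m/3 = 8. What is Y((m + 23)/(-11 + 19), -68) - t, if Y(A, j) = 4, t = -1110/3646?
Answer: 7847/1823 ≈ 4.3044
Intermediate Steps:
m = 24 (m = 3*8 = 24)
t = -555/1823 (t = -1110*1/3646 = -555/1823 ≈ -0.30444)
Y((m + 23)/(-11 + 19), -68) - t = 4 - 1*(-555/1823) = 4 + 555/1823 = 7847/1823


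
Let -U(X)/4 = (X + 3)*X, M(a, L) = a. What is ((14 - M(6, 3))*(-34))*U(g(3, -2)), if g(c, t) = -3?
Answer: 0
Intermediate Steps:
U(X) = -4*X*(3 + X) (U(X) = -4*(X + 3)*X = -4*(3 + X)*X = -4*X*(3 + X))
((14 - M(6, 3))*(-34))*U(g(3, -2)) = ((14 - 1*6)*(-34))*(-4*(-3)*(3 - 3)) = ((14 - 6)*(-34))*(-4*(-3)*0) = (8*(-34))*0 = -272*0 = 0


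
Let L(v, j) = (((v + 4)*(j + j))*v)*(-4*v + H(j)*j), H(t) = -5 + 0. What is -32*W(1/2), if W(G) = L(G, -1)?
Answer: 432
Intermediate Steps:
H(t) = -5
L(v, j) = 2*j*v*(4 + v)*(-5*j - 4*v) (L(v, j) = (((v + 4)*(j + j))*v)*(-4*v - 5*j) = (((4 + v)*(2*j))*v)*(-5*j - 4*v) = ((2*j*(4 + v))*v)*(-5*j - 4*v) = (2*j*v*(4 + v))*(-5*j - 4*v) = 2*j*v*(4 + v)*(-5*j - 4*v))
W(G) = -2*G*(20 - 11*G - 4*G²) (W(G) = 2*(-1)*G*(-20*(-1) - 16*G - 4*G² - 5*(-1)*G) = 2*(-1)*G*(20 - 16*G - 4*G² + 5*G) = 2*(-1)*G*(20 - 11*G - 4*G²) = -2*G*(20 - 11*G - 4*G²))
-32*W(1/2) = -64*(-20 + 4*(1/2)² + 11/2)/2 = -64*(-20 + 4*(½)² + 11*(½))/2 = -64*(-20 + 4*(¼) + 11/2)/2 = -64*(-20 + 1 + 11/2)/2 = -64*(-27)/(2*2) = -32*(-27/2) = 432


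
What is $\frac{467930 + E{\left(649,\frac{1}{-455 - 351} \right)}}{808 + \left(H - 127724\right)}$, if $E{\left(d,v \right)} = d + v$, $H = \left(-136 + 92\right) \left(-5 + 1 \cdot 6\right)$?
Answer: $- \frac{377674673}{102329760} \approx -3.6908$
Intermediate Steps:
$H = -44$ ($H = - 44 \left(-5 + 6\right) = \left(-44\right) 1 = -44$)
$\frac{467930 + E{\left(649,\frac{1}{-455 - 351} \right)}}{808 + \left(H - 127724\right)} = \frac{467930 + \left(649 + \frac{1}{-455 - 351}\right)}{808 - 127768} = \frac{467930 + \left(649 + \frac{1}{-806}\right)}{808 - 127768} = \frac{467930 + \left(649 - \frac{1}{806}\right)}{808 - 127768} = \frac{467930 + \frac{523093}{806}}{-126960} = \frac{377674673}{806} \left(- \frac{1}{126960}\right) = - \frac{377674673}{102329760}$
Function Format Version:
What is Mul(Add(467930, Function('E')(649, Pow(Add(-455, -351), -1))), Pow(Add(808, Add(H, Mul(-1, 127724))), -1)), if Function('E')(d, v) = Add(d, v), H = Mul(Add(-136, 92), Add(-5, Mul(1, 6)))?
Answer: Rational(-377674673, 102329760) ≈ -3.6908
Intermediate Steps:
H = -44 (H = Mul(-44, Add(-5, 6)) = Mul(-44, 1) = -44)
Mul(Add(467930, Function('E')(649, Pow(Add(-455, -351), -1))), Pow(Add(808, Add(H, Mul(-1, 127724))), -1)) = Mul(Add(467930, Add(649, Pow(Add(-455, -351), -1))), Pow(Add(808, Add(-44, Mul(-1, 127724))), -1)) = Mul(Add(467930, Add(649, Pow(-806, -1))), Pow(Add(808, Add(-44, -127724)), -1)) = Mul(Add(467930, Add(649, Rational(-1, 806))), Pow(Add(808, -127768), -1)) = Mul(Add(467930, Rational(523093, 806)), Pow(-126960, -1)) = Mul(Rational(377674673, 806), Rational(-1, 126960)) = Rational(-377674673, 102329760)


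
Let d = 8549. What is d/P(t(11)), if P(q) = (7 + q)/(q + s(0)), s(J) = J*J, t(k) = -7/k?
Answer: -8549/10 ≈ -854.90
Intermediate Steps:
s(J) = J²
P(q) = (7 + q)/q (P(q) = (7 + q)/(q + 0²) = (7 + q)/(q + 0) = (7 + q)/q)
d/P(t(11)) = 8549/(((7 - 7/11)/((-7/11)))) = 8549/(((7 - 7*1/11)/((-7*1/11)))) = 8549/(((7 - 7/11)/(-7/11))) = 8549/((-11/7*70/11)) = 8549/(-10) = 8549*(-⅒) = -8549/10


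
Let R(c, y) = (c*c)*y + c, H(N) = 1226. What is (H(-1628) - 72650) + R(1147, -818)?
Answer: -1076238439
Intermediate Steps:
R(c, y) = c + y*c**2 (R(c, y) = c**2*y + c = y*c**2 + c = c + y*c**2)
(H(-1628) - 72650) + R(1147, -818) = (1226 - 72650) + 1147*(1 + 1147*(-818)) = -71424 + 1147*(1 - 938246) = -71424 + 1147*(-938245) = -71424 - 1076167015 = -1076238439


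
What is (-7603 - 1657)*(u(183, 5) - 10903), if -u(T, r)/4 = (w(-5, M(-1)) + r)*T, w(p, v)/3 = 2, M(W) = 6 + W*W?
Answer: 175523300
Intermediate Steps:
M(W) = 6 + W**2
w(p, v) = 6 (w(p, v) = 3*2 = 6)
u(T, r) = -4*T*(6 + r) (u(T, r) = -4*(6 + r)*T = -4*T*(6 + r))
(-7603 - 1657)*(u(183, 5) - 10903) = (-7603 - 1657)*(-4*183*(6 + 5) - 10903) = -9260*(-4*183*11 - 10903) = -9260*(-8052 - 10903) = -9260*(-18955) = 175523300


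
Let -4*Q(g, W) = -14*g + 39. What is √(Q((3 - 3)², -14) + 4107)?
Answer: 3*√1821/2 ≈ 64.010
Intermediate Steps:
Q(g, W) = -39/4 + 7*g/2 (Q(g, W) = -(-14*g + 39)/4 = -(39 - 14*g)/4 = -39/4 + 7*g/2)
√(Q((3 - 3)², -14) + 4107) = √((-39/4 + 7*(3 - 3)²/2) + 4107) = √((-39/4 + (7/2)*0²) + 4107) = √((-39/4 + (7/2)*0) + 4107) = √((-39/4 + 0) + 4107) = √(-39/4 + 4107) = √(16389/4) = 3*√1821/2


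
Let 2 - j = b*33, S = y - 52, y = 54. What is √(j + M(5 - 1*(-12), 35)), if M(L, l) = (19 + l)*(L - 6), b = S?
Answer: √530 ≈ 23.022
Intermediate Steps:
S = 2 (S = 54 - 52 = 2)
b = 2
M(L, l) = (-6 + L)*(19 + l) (M(L, l) = (19 + l)*(-6 + L) = (-6 + L)*(19 + l))
j = -64 (j = 2 - 2*33 = 2 - 1*66 = 2 - 66 = -64)
√(j + M(5 - 1*(-12), 35)) = √(-64 + (-114 - 6*35 + 19*(5 - 1*(-12)) + (5 - 1*(-12))*35)) = √(-64 + (-114 - 210 + 19*(5 + 12) + (5 + 12)*35)) = √(-64 + (-114 - 210 + 19*17 + 17*35)) = √(-64 + (-114 - 210 + 323 + 595)) = √(-64 + 594) = √530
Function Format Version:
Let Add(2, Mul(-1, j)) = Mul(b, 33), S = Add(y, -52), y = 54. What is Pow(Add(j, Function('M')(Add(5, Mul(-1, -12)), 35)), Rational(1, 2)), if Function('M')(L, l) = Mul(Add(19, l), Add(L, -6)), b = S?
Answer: Pow(530, Rational(1, 2)) ≈ 23.022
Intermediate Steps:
S = 2 (S = Add(54, -52) = 2)
b = 2
Function('M')(L, l) = Mul(Add(-6, L), Add(19, l)) (Function('M')(L, l) = Mul(Add(19, l), Add(-6, L)) = Mul(Add(-6, L), Add(19, l)))
j = -64 (j = Add(2, Mul(-1, Mul(2, 33))) = Add(2, Mul(-1, 66)) = Add(2, -66) = -64)
Pow(Add(j, Function('M')(Add(5, Mul(-1, -12)), 35)), Rational(1, 2)) = Pow(Add(-64, Add(-114, Mul(-6, 35), Mul(19, Add(5, Mul(-1, -12))), Mul(Add(5, Mul(-1, -12)), 35))), Rational(1, 2)) = Pow(Add(-64, Add(-114, -210, Mul(19, Add(5, 12)), Mul(Add(5, 12), 35))), Rational(1, 2)) = Pow(Add(-64, Add(-114, -210, Mul(19, 17), Mul(17, 35))), Rational(1, 2)) = Pow(Add(-64, Add(-114, -210, 323, 595)), Rational(1, 2)) = Pow(Add(-64, 594), Rational(1, 2)) = Pow(530, Rational(1, 2))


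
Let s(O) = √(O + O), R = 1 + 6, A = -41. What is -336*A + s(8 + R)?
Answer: 13776 + √30 ≈ 13781.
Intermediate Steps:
R = 7
s(O) = √2*√O (s(O) = √(2*O) = √2*√O)
-336*A + s(8 + R) = -336*(-41) + √2*√(8 + 7) = 13776 + √2*√15 = 13776 + √30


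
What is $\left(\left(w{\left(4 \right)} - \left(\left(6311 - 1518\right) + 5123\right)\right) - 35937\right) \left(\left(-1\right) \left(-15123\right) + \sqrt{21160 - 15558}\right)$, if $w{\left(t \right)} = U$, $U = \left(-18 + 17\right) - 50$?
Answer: $-694206192 - 45904 \sqrt{5602} \approx -6.9764 \cdot 10^{8}$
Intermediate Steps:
$U = -51$ ($U = -1 - 50 = -51$)
$w{\left(t \right)} = -51$
$\left(\left(w{\left(4 \right)} - \left(\left(6311 - 1518\right) + 5123\right)\right) - 35937\right) \left(\left(-1\right) \left(-15123\right) + \sqrt{21160 - 15558}\right) = \left(\left(-51 - \left(\left(6311 - 1518\right) + 5123\right)\right) - 35937\right) \left(\left(-1\right) \left(-15123\right) + \sqrt{21160 - 15558}\right) = \left(\left(-51 - \left(4793 + 5123\right)\right) - 35937\right) \left(15123 + \sqrt{5602}\right) = \left(\left(-51 - 9916\right) - 35937\right) \left(15123 + \sqrt{5602}\right) = \left(-9967 - 35937\right) \left(15123 + \sqrt{5602}\right) = - 45904 \left(15123 + \sqrt{5602}\right) = -694206192 - 45904 \sqrt{5602}$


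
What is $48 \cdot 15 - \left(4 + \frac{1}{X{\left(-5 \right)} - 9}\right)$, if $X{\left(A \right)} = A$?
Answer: $\frac{10025}{14} \approx 716.07$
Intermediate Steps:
$48 \cdot 15 - \left(4 + \frac{1}{X{\left(-5 \right)} - 9}\right) = 48 \cdot 15 - \left(4 + \frac{1}{-5 - 9}\right) = 720 - \frac{55}{14} = \frac{10025}{14}$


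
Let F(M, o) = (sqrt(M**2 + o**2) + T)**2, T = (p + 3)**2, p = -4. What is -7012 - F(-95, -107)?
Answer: -27487 - 2*sqrt(20474) ≈ -27773.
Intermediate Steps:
T = 1 (T = (-4 + 3)**2 = (-1)**2 = 1)
F(M, o) = (1 + sqrt(M**2 + o**2))**2 (F(M, o) = (sqrt(M**2 + o**2) + 1)**2 = (1 + sqrt(M**2 + o**2))**2)
-7012 - F(-95, -107) = -7012 - (1 + sqrt((-95)**2 + (-107)**2))**2 = -7012 - (1 + sqrt(9025 + 11449))**2 = -7012 - (1 + sqrt(20474))**2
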